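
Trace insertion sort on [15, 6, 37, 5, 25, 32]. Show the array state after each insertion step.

First element 15 is already 'sorted'
Insert 6: shifted 1 elements -> [6, 15, 37, 5, 25, 32]
Insert 37: shifted 0 elements -> [6, 15, 37, 5, 25, 32]
Insert 5: shifted 3 elements -> [5, 6, 15, 37, 25, 32]
Insert 25: shifted 1 elements -> [5, 6, 15, 25, 37, 32]
Insert 32: shifted 1 elements -> [5, 6, 15, 25, 32, 37]


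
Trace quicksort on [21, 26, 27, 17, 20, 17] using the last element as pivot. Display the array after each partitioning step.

Partition 1: pivot=17 at index 1 -> [17, 17, 27, 21, 20, 26]
Partition 2: pivot=26 at index 4 -> [17, 17, 21, 20, 26, 27]
Partition 3: pivot=20 at index 2 -> [17, 17, 20, 21, 26, 27]


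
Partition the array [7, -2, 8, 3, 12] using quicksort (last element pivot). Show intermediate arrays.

Partition 1: pivot=12 at index 4 -> [7, -2, 8, 3, 12]
Partition 2: pivot=3 at index 1 -> [-2, 3, 8, 7, 12]
Partition 3: pivot=7 at index 2 -> [-2, 3, 7, 8, 12]


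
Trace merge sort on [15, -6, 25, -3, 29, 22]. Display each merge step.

Divide and conquer:
  Merge [-6] + [25] -> [-6, 25]
  Merge [15] + [-6, 25] -> [-6, 15, 25]
  Merge [29] + [22] -> [22, 29]
  Merge [-3] + [22, 29] -> [-3, 22, 29]
  Merge [-6, 15, 25] + [-3, 22, 29] -> [-6, -3, 15, 22, 25, 29]


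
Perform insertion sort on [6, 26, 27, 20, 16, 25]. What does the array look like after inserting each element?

First element 6 is already 'sorted'
Insert 26: shifted 0 elements -> [6, 26, 27, 20, 16, 25]
Insert 27: shifted 0 elements -> [6, 26, 27, 20, 16, 25]
Insert 20: shifted 2 elements -> [6, 20, 26, 27, 16, 25]
Insert 16: shifted 3 elements -> [6, 16, 20, 26, 27, 25]
Insert 25: shifted 2 elements -> [6, 16, 20, 25, 26, 27]


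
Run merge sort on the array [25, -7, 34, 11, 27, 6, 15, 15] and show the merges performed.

Divide and conquer:
  Merge [25] + [-7] -> [-7, 25]
  Merge [34] + [11] -> [11, 34]
  Merge [-7, 25] + [11, 34] -> [-7, 11, 25, 34]
  Merge [27] + [6] -> [6, 27]
  Merge [15] + [15] -> [15, 15]
  Merge [6, 27] + [15, 15] -> [6, 15, 15, 27]
  Merge [-7, 11, 25, 34] + [6, 15, 15, 27] -> [-7, 6, 11, 15, 15, 25, 27, 34]


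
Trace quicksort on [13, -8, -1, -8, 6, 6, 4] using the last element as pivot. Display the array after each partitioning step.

Partition 1: pivot=4 at index 3 -> [-8, -1, -8, 4, 6, 6, 13]
Partition 2: pivot=-8 at index 1 -> [-8, -8, -1, 4, 6, 6, 13]
Partition 3: pivot=13 at index 6 -> [-8, -8, -1, 4, 6, 6, 13]
Partition 4: pivot=6 at index 5 -> [-8, -8, -1, 4, 6, 6, 13]


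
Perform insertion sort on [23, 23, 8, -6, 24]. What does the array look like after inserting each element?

First element 23 is already 'sorted'
Insert 23: shifted 0 elements -> [23, 23, 8, -6, 24]
Insert 8: shifted 2 elements -> [8, 23, 23, -6, 24]
Insert -6: shifted 3 elements -> [-6, 8, 23, 23, 24]
Insert 24: shifted 0 elements -> [-6, 8, 23, 23, 24]


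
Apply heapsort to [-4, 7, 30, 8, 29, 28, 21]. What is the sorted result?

Build heap: [30, 29, 28, 8, 7, -4, 21]
Extract 30: [29, 21, 28, 8, 7, -4, 30]
Extract 29: [28, 21, -4, 8, 7, 29, 30]
Extract 28: [21, 8, -4, 7, 28, 29, 30]
Extract 21: [8, 7, -4, 21, 28, 29, 30]
Extract 8: [7, -4, 8, 21, 28, 29, 30]
Extract 7: [-4, 7, 8, 21, 28, 29, 30]


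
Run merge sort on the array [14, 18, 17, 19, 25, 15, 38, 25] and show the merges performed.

Divide and conquer:
  Merge [14] + [18] -> [14, 18]
  Merge [17] + [19] -> [17, 19]
  Merge [14, 18] + [17, 19] -> [14, 17, 18, 19]
  Merge [25] + [15] -> [15, 25]
  Merge [38] + [25] -> [25, 38]
  Merge [15, 25] + [25, 38] -> [15, 25, 25, 38]
  Merge [14, 17, 18, 19] + [15, 25, 25, 38] -> [14, 15, 17, 18, 19, 25, 25, 38]


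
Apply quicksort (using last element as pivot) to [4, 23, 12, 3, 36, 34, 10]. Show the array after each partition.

Partition 1: pivot=10 at index 2 -> [4, 3, 10, 23, 36, 34, 12]
Partition 2: pivot=3 at index 0 -> [3, 4, 10, 23, 36, 34, 12]
Partition 3: pivot=12 at index 3 -> [3, 4, 10, 12, 36, 34, 23]
Partition 4: pivot=23 at index 4 -> [3, 4, 10, 12, 23, 34, 36]
Partition 5: pivot=36 at index 6 -> [3, 4, 10, 12, 23, 34, 36]


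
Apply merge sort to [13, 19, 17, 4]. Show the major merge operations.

Divide and conquer:
  Merge [13] + [19] -> [13, 19]
  Merge [17] + [4] -> [4, 17]
  Merge [13, 19] + [4, 17] -> [4, 13, 17, 19]


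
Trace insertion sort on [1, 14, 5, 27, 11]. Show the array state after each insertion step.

First element 1 is already 'sorted'
Insert 14: shifted 0 elements -> [1, 14, 5, 27, 11]
Insert 5: shifted 1 elements -> [1, 5, 14, 27, 11]
Insert 27: shifted 0 elements -> [1, 5, 14, 27, 11]
Insert 11: shifted 2 elements -> [1, 5, 11, 14, 27]


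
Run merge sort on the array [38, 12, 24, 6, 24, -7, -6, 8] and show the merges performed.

Divide and conquer:
  Merge [38] + [12] -> [12, 38]
  Merge [24] + [6] -> [6, 24]
  Merge [12, 38] + [6, 24] -> [6, 12, 24, 38]
  Merge [24] + [-7] -> [-7, 24]
  Merge [-6] + [8] -> [-6, 8]
  Merge [-7, 24] + [-6, 8] -> [-7, -6, 8, 24]
  Merge [6, 12, 24, 38] + [-7, -6, 8, 24] -> [-7, -6, 6, 8, 12, 24, 24, 38]


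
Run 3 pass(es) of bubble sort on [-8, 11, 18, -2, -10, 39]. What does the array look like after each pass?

After pass 1: [-8, 11, -2, -10, 18, 39] (2 swaps)
After pass 2: [-8, -2, -10, 11, 18, 39] (2 swaps)
After pass 3: [-8, -10, -2, 11, 18, 39] (1 swaps)
Total swaps: 5


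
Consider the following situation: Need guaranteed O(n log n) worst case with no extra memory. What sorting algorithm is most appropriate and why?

Best choice: Heapsort
Reason: Heapsort is O(n log n) worst case and sorts in-place; quicksort can degrade to O(n^2)


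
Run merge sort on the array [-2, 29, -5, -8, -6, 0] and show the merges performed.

Divide and conquer:
  Merge [29] + [-5] -> [-5, 29]
  Merge [-2] + [-5, 29] -> [-5, -2, 29]
  Merge [-6] + [0] -> [-6, 0]
  Merge [-8] + [-6, 0] -> [-8, -6, 0]
  Merge [-5, -2, 29] + [-8, -6, 0] -> [-8, -6, -5, -2, 0, 29]


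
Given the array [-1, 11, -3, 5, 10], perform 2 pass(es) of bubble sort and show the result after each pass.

After pass 1: [-1, -3, 5, 10, 11] (3 swaps)
After pass 2: [-3, -1, 5, 10, 11] (1 swaps)
Total swaps: 4


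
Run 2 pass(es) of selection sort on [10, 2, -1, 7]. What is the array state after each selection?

Pass 1: Select minimum -1 at index 2, swap -> [-1, 2, 10, 7]
Pass 2: Select minimum 2 at index 1, swap -> [-1, 2, 10, 7]


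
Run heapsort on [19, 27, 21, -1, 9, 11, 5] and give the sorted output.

Build heap: [27, 19, 21, -1, 9, 11, 5]
Extract 27: [21, 19, 11, -1, 9, 5, 27]
Extract 21: [19, 9, 11, -1, 5, 21, 27]
Extract 19: [11, 9, 5, -1, 19, 21, 27]
Extract 11: [9, -1, 5, 11, 19, 21, 27]
Extract 9: [5, -1, 9, 11, 19, 21, 27]
Extract 5: [-1, 5, 9, 11, 19, 21, 27]


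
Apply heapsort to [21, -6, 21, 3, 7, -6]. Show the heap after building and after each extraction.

Build heap: [21, 7, 21, 3, -6, -6]
Extract 21: [21, 7, -6, 3, -6, 21]
Extract 21: [7, 3, -6, -6, 21, 21]
Extract 7: [3, -6, -6, 7, 21, 21]
Extract 3: [-6, -6, 3, 7, 21, 21]
Extract -6: [-6, -6, 3, 7, 21, 21]


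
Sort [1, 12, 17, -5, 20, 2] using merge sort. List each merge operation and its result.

Divide and conquer:
  Merge [12] + [17] -> [12, 17]
  Merge [1] + [12, 17] -> [1, 12, 17]
  Merge [20] + [2] -> [2, 20]
  Merge [-5] + [2, 20] -> [-5, 2, 20]
  Merge [1, 12, 17] + [-5, 2, 20] -> [-5, 1, 2, 12, 17, 20]


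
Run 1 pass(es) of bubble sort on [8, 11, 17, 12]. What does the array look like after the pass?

After pass 1: [8, 11, 12, 17] (1 swaps)
Total swaps: 1


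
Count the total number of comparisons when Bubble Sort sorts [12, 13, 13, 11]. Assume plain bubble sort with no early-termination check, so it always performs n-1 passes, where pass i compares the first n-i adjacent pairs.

Pass 1: compare adjacent pairs (0,1)..(2,3) = 3 comparison(s), 1 swap(s) -> [12, 13, 11, 13]
Pass 2: compare adjacent pairs (0,1)..(1,2) = 2 comparison(s), 1 swap(s) -> [12, 11, 13, 13]
Pass 3: compare adjacent pairs (0,1)..(0,1) = 1 comparison(s), 1 swap(s) -> [11, 12, 13, 13]
Total comparisons: 3 + 2 + 1 = 6


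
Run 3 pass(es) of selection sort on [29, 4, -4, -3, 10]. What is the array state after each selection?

Pass 1: Select minimum -4 at index 2, swap -> [-4, 4, 29, -3, 10]
Pass 2: Select minimum -3 at index 3, swap -> [-4, -3, 29, 4, 10]
Pass 3: Select minimum 4 at index 3, swap -> [-4, -3, 4, 29, 10]


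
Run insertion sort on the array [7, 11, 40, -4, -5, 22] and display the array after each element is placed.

First element 7 is already 'sorted'
Insert 11: shifted 0 elements -> [7, 11, 40, -4, -5, 22]
Insert 40: shifted 0 elements -> [7, 11, 40, -4, -5, 22]
Insert -4: shifted 3 elements -> [-4, 7, 11, 40, -5, 22]
Insert -5: shifted 4 elements -> [-5, -4, 7, 11, 40, 22]
Insert 22: shifted 1 elements -> [-5, -4, 7, 11, 22, 40]


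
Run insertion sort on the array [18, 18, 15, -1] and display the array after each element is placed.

First element 18 is already 'sorted'
Insert 18: shifted 0 elements -> [18, 18, 15, -1]
Insert 15: shifted 2 elements -> [15, 18, 18, -1]
Insert -1: shifted 3 elements -> [-1, 15, 18, 18]


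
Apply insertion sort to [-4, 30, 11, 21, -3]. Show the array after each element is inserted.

First element -4 is already 'sorted'
Insert 30: shifted 0 elements -> [-4, 30, 11, 21, -3]
Insert 11: shifted 1 elements -> [-4, 11, 30, 21, -3]
Insert 21: shifted 1 elements -> [-4, 11, 21, 30, -3]
Insert -3: shifted 3 elements -> [-4, -3, 11, 21, 30]


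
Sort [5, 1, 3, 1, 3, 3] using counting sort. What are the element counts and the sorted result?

Count array: [0, 2, 0, 3, 0, 1]
(count[i] = number of elements equal to i)
Cumulative count: [0, 2, 2, 5, 5, 6]
Sorted: [1, 1, 3, 3, 3, 5]


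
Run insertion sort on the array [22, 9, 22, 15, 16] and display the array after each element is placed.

First element 22 is already 'sorted'
Insert 9: shifted 1 elements -> [9, 22, 22, 15, 16]
Insert 22: shifted 0 elements -> [9, 22, 22, 15, 16]
Insert 15: shifted 2 elements -> [9, 15, 22, 22, 16]
Insert 16: shifted 2 elements -> [9, 15, 16, 22, 22]


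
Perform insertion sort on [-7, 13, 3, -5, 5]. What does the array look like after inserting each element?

First element -7 is already 'sorted'
Insert 13: shifted 0 elements -> [-7, 13, 3, -5, 5]
Insert 3: shifted 1 elements -> [-7, 3, 13, -5, 5]
Insert -5: shifted 2 elements -> [-7, -5, 3, 13, 5]
Insert 5: shifted 1 elements -> [-7, -5, 3, 5, 13]


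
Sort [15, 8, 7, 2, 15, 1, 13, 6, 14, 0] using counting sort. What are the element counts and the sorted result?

Count array: [1, 1, 1, 0, 0, 0, 1, 1, 1, 0, 0, 0, 0, 1, 1, 2]
(count[i] = number of elements equal to i)
Cumulative count: [1, 2, 3, 3, 3, 3, 4, 5, 6, 6, 6, 6, 6, 7, 8, 10]
Sorted: [0, 1, 2, 6, 7, 8, 13, 14, 15, 15]


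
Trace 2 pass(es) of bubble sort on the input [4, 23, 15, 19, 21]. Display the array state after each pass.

After pass 1: [4, 15, 19, 21, 23] (3 swaps)
After pass 2: [4, 15, 19, 21, 23] (0 swaps)
Total swaps: 3


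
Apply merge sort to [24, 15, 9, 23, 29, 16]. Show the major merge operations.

Divide and conquer:
  Merge [15] + [9] -> [9, 15]
  Merge [24] + [9, 15] -> [9, 15, 24]
  Merge [29] + [16] -> [16, 29]
  Merge [23] + [16, 29] -> [16, 23, 29]
  Merge [9, 15, 24] + [16, 23, 29] -> [9, 15, 16, 23, 24, 29]


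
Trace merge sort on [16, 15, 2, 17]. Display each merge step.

Divide and conquer:
  Merge [16] + [15] -> [15, 16]
  Merge [2] + [17] -> [2, 17]
  Merge [15, 16] + [2, 17] -> [2, 15, 16, 17]


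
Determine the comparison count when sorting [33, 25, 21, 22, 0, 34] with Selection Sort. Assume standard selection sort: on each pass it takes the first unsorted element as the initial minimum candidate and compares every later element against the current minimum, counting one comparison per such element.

Pass 1: scan indices 1..5 for the minimum = 5 comparison(s); min is 0, place at index 0 -> [0, 25, 21, 22, 33, 34]
Pass 2: scan indices 2..5 for the minimum = 4 comparison(s); min is 21, place at index 1 -> [0, 21, 25, 22, 33, 34]
Pass 3: scan indices 3..5 for the minimum = 3 comparison(s); min is 22, place at index 2 -> [0, 21, 22, 25, 33, 34]
Pass 4: scan indices 4..5 for the minimum = 2 comparison(s); min is 25, place at index 3 -> [0, 21, 22, 25, 33, 34]
Pass 5: scan indices 5..5 for the minimum = 1 comparison(s); min is 33, place at index 4 -> [0, 21, 22, 25, 33, 34]
Selection sort always scans the whole unsorted suffix, so the count is (n-1) + (n-2) + ... + 1 = n(n-1)/2 = 6*5/2 = 15 regardless of the input order.
Total comparisons: 5 + 4 + 3 + 2 + 1 = 15


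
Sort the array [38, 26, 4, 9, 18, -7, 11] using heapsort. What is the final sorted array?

Build heap: [38, 26, 11, 9, 18, -7, 4]
Extract 38: [26, 18, 11, 9, 4, -7, 38]
Extract 26: [18, 9, 11, -7, 4, 26, 38]
Extract 18: [11, 9, 4, -7, 18, 26, 38]
Extract 11: [9, -7, 4, 11, 18, 26, 38]
Extract 9: [4, -7, 9, 11, 18, 26, 38]
Extract 4: [-7, 4, 9, 11, 18, 26, 38]


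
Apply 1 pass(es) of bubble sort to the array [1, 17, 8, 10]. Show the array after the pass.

After pass 1: [1, 8, 10, 17] (2 swaps)
Total swaps: 2


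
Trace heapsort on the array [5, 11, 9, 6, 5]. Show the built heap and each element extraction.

Build heap: [11, 6, 9, 5, 5]
Extract 11: [9, 6, 5, 5, 11]
Extract 9: [6, 5, 5, 9, 11]
Extract 6: [5, 5, 6, 9, 11]
Extract 5: [5, 5, 6, 9, 11]


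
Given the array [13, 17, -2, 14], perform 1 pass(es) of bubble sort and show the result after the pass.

After pass 1: [13, -2, 14, 17] (2 swaps)
Total swaps: 2


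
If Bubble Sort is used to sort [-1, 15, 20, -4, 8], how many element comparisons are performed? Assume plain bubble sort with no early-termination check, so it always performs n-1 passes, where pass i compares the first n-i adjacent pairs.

Pass 1: compare adjacent pairs (0,1)..(3,4) = 4 comparison(s), 2 swap(s) -> [-1, 15, -4, 8, 20]
Pass 2: compare adjacent pairs (0,1)..(2,3) = 3 comparison(s), 2 swap(s) -> [-1, -4, 8, 15, 20]
Pass 3: compare adjacent pairs (0,1)..(1,2) = 2 comparison(s), 1 swap(s) -> [-4, -1, 8, 15, 20]
Pass 4: compare adjacent pairs (0,1)..(0,1) = 1 comparison(s), 0 swap(s) -> [-4, -1, 8, 15, 20]
Total comparisons: 4 + 3 + 2 + 1 = 10


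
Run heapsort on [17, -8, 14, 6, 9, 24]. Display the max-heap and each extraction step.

Build heap: [24, 9, 17, 6, -8, 14]
Extract 24: [17, 9, 14, 6, -8, 24]
Extract 17: [14, 9, -8, 6, 17, 24]
Extract 14: [9, 6, -8, 14, 17, 24]
Extract 9: [6, -8, 9, 14, 17, 24]
Extract 6: [-8, 6, 9, 14, 17, 24]


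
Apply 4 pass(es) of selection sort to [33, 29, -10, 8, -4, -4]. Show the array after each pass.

Pass 1: Select minimum -10 at index 2, swap -> [-10, 29, 33, 8, -4, -4]
Pass 2: Select minimum -4 at index 4, swap -> [-10, -4, 33, 8, 29, -4]
Pass 3: Select minimum -4 at index 5, swap -> [-10, -4, -4, 8, 29, 33]
Pass 4: Select minimum 8 at index 3, swap -> [-10, -4, -4, 8, 29, 33]


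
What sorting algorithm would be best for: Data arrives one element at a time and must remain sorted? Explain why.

Best choice: Insertion sort
Reason: Insertion sort naturally handles online/streaming input by inserting each new element into sorted position


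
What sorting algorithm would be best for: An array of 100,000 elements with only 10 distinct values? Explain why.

Best choice: 3-way quicksort or Counting sort
Reason: 3-way (Dutch national flag) partitioning groups every copy of the pivot together, so with only d=10 distinct keys quicksort finishes in O(n log d) expected time, which is effectively linear; counting sort runs in O(n + k) where k is the size of the key range (not the number of distinct values), so it is linear when the 10 values are integers drawn from a small known range


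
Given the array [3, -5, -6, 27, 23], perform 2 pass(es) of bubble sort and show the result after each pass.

After pass 1: [-5, -6, 3, 23, 27] (3 swaps)
After pass 2: [-6, -5, 3, 23, 27] (1 swaps)
Total swaps: 4


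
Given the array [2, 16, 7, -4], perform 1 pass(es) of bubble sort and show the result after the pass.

After pass 1: [2, 7, -4, 16] (2 swaps)
Total swaps: 2


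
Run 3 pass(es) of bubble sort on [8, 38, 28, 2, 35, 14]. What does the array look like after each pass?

After pass 1: [8, 28, 2, 35, 14, 38] (4 swaps)
After pass 2: [8, 2, 28, 14, 35, 38] (2 swaps)
After pass 3: [2, 8, 14, 28, 35, 38] (2 swaps)
Total swaps: 8


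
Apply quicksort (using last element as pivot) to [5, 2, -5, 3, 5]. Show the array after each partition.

Partition 1: pivot=5 at index 4 -> [5, 2, -5, 3, 5]
Partition 2: pivot=3 at index 2 -> [2, -5, 3, 5, 5]
Partition 3: pivot=-5 at index 0 -> [-5, 2, 3, 5, 5]


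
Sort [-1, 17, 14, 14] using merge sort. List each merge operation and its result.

Divide and conquer:
  Merge [-1] + [17] -> [-1, 17]
  Merge [14] + [14] -> [14, 14]
  Merge [-1, 17] + [14, 14] -> [-1, 14, 14, 17]


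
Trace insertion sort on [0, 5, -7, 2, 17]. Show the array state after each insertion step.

First element 0 is already 'sorted'
Insert 5: shifted 0 elements -> [0, 5, -7, 2, 17]
Insert -7: shifted 2 elements -> [-7, 0, 5, 2, 17]
Insert 2: shifted 1 elements -> [-7, 0, 2, 5, 17]
Insert 17: shifted 0 elements -> [-7, 0, 2, 5, 17]


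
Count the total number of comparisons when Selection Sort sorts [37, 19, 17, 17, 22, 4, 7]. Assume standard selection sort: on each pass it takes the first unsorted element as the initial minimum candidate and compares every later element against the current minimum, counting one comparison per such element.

Pass 1: scan indices 1..6 for the minimum = 6 comparison(s); min is 4, place at index 0 -> [4, 19, 17, 17, 22, 37, 7]
Pass 2: scan indices 2..6 for the minimum = 5 comparison(s); min is 7, place at index 1 -> [4, 7, 17, 17, 22, 37, 19]
Pass 3: scan indices 3..6 for the minimum = 4 comparison(s); min is 17, place at index 2 -> [4, 7, 17, 17, 22, 37, 19]
Pass 4: scan indices 4..6 for the minimum = 3 comparison(s); min is 17, place at index 3 -> [4, 7, 17, 17, 22, 37, 19]
Pass 5: scan indices 5..6 for the minimum = 2 comparison(s); min is 19, place at index 4 -> [4, 7, 17, 17, 19, 37, 22]
Pass 6: scan indices 6..6 for the minimum = 1 comparison(s); min is 22, place at index 5 -> [4, 7, 17, 17, 19, 22, 37]
Selection sort always scans the whole unsorted suffix, so the count is (n-1) + (n-2) + ... + 1 = n(n-1)/2 = 7*6/2 = 21 regardless of the input order.
Total comparisons: 6 + 5 + 4 + 3 + 2 + 1 = 21


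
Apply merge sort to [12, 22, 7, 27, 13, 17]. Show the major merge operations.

Divide and conquer:
  Merge [22] + [7] -> [7, 22]
  Merge [12] + [7, 22] -> [7, 12, 22]
  Merge [13] + [17] -> [13, 17]
  Merge [27] + [13, 17] -> [13, 17, 27]
  Merge [7, 12, 22] + [13, 17, 27] -> [7, 12, 13, 17, 22, 27]


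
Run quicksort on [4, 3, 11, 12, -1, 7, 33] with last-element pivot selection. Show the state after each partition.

Partition 1: pivot=33 at index 6 -> [4, 3, 11, 12, -1, 7, 33]
Partition 2: pivot=7 at index 3 -> [4, 3, -1, 7, 11, 12, 33]
Partition 3: pivot=-1 at index 0 -> [-1, 3, 4, 7, 11, 12, 33]
Partition 4: pivot=4 at index 2 -> [-1, 3, 4, 7, 11, 12, 33]
Partition 5: pivot=12 at index 5 -> [-1, 3, 4, 7, 11, 12, 33]


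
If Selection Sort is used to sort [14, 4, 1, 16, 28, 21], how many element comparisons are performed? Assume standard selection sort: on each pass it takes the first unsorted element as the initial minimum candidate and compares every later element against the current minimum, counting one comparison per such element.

Pass 1: scan indices 1..5 for the minimum = 5 comparison(s); min is 1, place at index 0 -> [1, 4, 14, 16, 28, 21]
Pass 2: scan indices 2..5 for the minimum = 4 comparison(s); min is 4, place at index 1 -> [1, 4, 14, 16, 28, 21]
Pass 3: scan indices 3..5 for the minimum = 3 comparison(s); min is 14, place at index 2 -> [1, 4, 14, 16, 28, 21]
Pass 4: scan indices 4..5 for the minimum = 2 comparison(s); min is 16, place at index 3 -> [1, 4, 14, 16, 28, 21]
Pass 5: scan indices 5..5 for the minimum = 1 comparison(s); min is 21, place at index 4 -> [1, 4, 14, 16, 21, 28]
Selection sort always scans the whole unsorted suffix, so the count is (n-1) + (n-2) + ... + 1 = n(n-1)/2 = 6*5/2 = 15 regardless of the input order.
Total comparisons: 5 + 4 + 3 + 2 + 1 = 15


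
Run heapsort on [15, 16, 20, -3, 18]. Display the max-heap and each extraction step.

Build heap: [20, 18, 15, -3, 16]
Extract 20: [18, 16, 15, -3, 20]
Extract 18: [16, -3, 15, 18, 20]
Extract 16: [15, -3, 16, 18, 20]
Extract 15: [-3, 15, 16, 18, 20]


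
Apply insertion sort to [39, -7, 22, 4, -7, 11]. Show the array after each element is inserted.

First element 39 is already 'sorted'
Insert -7: shifted 1 elements -> [-7, 39, 22, 4, -7, 11]
Insert 22: shifted 1 elements -> [-7, 22, 39, 4, -7, 11]
Insert 4: shifted 2 elements -> [-7, 4, 22, 39, -7, 11]
Insert -7: shifted 3 elements -> [-7, -7, 4, 22, 39, 11]
Insert 11: shifted 2 elements -> [-7, -7, 4, 11, 22, 39]


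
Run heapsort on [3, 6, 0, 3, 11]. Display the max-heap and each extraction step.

Build heap: [11, 6, 0, 3, 3]
Extract 11: [6, 3, 0, 3, 11]
Extract 6: [3, 3, 0, 6, 11]
Extract 3: [3, 0, 3, 6, 11]
Extract 3: [0, 3, 3, 6, 11]


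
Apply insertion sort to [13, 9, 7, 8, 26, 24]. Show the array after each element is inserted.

First element 13 is already 'sorted'
Insert 9: shifted 1 elements -> [9, 13, 7, 8, 26, 24]
Insert 7: shifted 2 elements -> [7, 9, 13, 8, 26, 24]
Insert 8: shifted 2 elements -> [7, 8, 9, 13, 26, 24]
Insert 26: shifted 0 elements -> [7, 8, 9, 13, 26, 24]
Insert 24: shifted 1 elements -> [7, 8, 9, 13, 24, 26]


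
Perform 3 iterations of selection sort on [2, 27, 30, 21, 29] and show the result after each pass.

Pass 1: Select minimum 2 at index 0, swap -> [2, 27, 30, 21, 29]
Pass 2: Select minimum 21 at index 3, swap -> [2, 21, 30, 27, 29]
Pass 3: Select minimum 27 at index 3, swap -> [2, 21, 27, 30, 29]


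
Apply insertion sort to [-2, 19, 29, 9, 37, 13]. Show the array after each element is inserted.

First element -2 is already 'sorted'
Insert 19: shifted 0 elements -> [-2, 19, 29, 9, 37, 13]
Insert 29: shifted 0 elements -> [-2, 19, 29, 9, 37, 13]
Insert 9: shifted 2 elements -> [-2, 9, 19, 29, 37, 13]
Insert 37: shifted 0 elements -> [-2, 9, 19, 29, 37, 13]
Insert 13: shifted 3 elements -> [-2, 9, 13, 19, 29, 37]


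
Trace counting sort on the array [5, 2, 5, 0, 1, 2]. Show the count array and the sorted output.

Count array: [1, 1, 2, 0, 0, 2]
(count[i] = number of elements equal to i)
Cumulative count: [1, 2, 4, 4, 4, 6]
Sorted: [0, 1, 2, 2, 5, 5]


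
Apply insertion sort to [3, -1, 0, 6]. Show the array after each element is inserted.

First element 3 is already 'sorted'
Insert -1: shifted 1 elements -> [-1, 3, 0, 6]
Insert 0: shifted 1 elements -> [-1, 0, 3, 6]
Insert 6: shifted 0 elements -> [-1, 0, 3, 6]


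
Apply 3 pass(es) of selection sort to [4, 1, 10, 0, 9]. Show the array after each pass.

Pass 1: Select minimum 0 at index 3, swap -> [0, 1, 10, 4, 9]
Pass 2: Select minimum 1 at index 1, swap -> [0, 1, 10, 4, 9]
Pass 3: Select minimum 4 at index 3, swap -> [0, 1, 4, 10, 9]


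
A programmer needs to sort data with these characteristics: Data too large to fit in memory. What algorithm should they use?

Best choice: External merge sort
Reason: Minimizes disk I/O by sequential reads/writes


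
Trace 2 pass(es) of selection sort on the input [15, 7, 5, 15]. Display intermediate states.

Pass 1: Select minimum 5 at index 2, swap -> [5, 7, 15, 15]
Pass 2: Select minimum 7 at index 1, swap -> [5, 7, 15, 15]


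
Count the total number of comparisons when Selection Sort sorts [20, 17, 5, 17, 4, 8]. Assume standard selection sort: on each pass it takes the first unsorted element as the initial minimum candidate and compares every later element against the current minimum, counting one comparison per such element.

Pass 1: scan indices 1..5 for the minimum = 5 comparison(s); min is 4, place at index 0 -> [4, 17, 5, 17, 20, 8]
Pass 2: scan indices 2..5 for the minimum = 4 comparison(s); min is 5, place at index 1 -> [4, 5, 17, 17, 20, 8]
Pass 3: scan indices 3..5 for the minimum = 3 comparison(s); min is 8, place at index 2 -> [4, 5, 8, 17, 20, 17]
Pass 4: scan indices 4..5 for the minimum = 2 comparison(s); min is 17, place at index 3 -> [4, 5, 8, 17, 20, 17]
Pass 5: scan indices 5..5 for the minimum = 1 comparison(s); min is 17, place at index 4 -> [4, 5, 8, 17, 17, 20]
Selection sort always scans the whole unsorted suffix, so the count is (n-1) + (n-2) + ... + 1 = n(n-1)/2 = 6*5/2 = 15 regardless of the input order.
Total comparisons: 5 + 4 + 3 + 2 + 1 = 15


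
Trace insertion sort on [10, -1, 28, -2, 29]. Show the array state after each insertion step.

First element 10 is already 'sorted'
Insert -1: shifted 1 elements -> [-1, 10, 28, -2, 29]
Insert 28: shifted 0 elements -> [-1, 10, 28, -2, 29]
Insert -2: shifted 3 elements -> [-2, -1, 10, 28, 29]
Insert 29: shifted 0 elements -> [-2, -1, 10, 28, 29]


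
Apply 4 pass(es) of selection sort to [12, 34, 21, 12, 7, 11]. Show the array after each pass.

Pass 1: Select minimum 7 at index 4, swap -> [7, 34, 21, 12, 12, 11]
Pass 2: Select minimum 11 at index 5, swap -> [7, 11, 21, 12, 12, 34]
Pass 3: Select minimum 12 at index 3, swap -> [7, 11, 12, 21, 12, 34]
Pass 4: Select minimum 12 at index 4, swap -> [7, 11, 12, 12, 21, 34]


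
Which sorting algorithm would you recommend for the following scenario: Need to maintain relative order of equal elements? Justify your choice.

Best choice: Merge sort or Insertion sort
Reason: Both are stable; quicksort and heapsort are not stable


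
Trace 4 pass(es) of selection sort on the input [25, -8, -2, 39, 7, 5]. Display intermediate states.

Pass 1: Select minimum -8 at index 1, swap -> [-8, 25, -2, 39, 7, 5]
Pass 2: Select minimum -2 at index 2, swap -> [-8, -2, 25, 39, 7, 5]
Pass 3: Select minimum 5 at index 5, swap -> [-8, -2, 5, 39, 7, 25]
Pass 4: Select minimum 7 at index 4, swap -> [-8, -2, 5, 7, 39, 25]


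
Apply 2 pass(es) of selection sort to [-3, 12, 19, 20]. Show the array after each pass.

Pass 1: Select minimum -3 at index 0, swap -> [-3, 12, 19, 20]
Pass 2: Select minimum 12 at index 1, swap -> [-3, 12, 19, 20]


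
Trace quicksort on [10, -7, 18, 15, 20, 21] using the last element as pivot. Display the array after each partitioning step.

Partition 1: pivot=21 at index 5 -> [10, -7, 18, 15, 20, 21]
Partition 2: pivot=20 at index 4 -> [10, -7, 18, 15, 20, 21]
Partition 3: pivot=15 at index 2 -> [10, -7, 15, 18, 20, 21]
Partition 4: pivot=-7 at index 0 -> [-7, 10, 15, 18, 20, 21]


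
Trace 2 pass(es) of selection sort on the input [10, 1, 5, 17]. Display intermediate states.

Pass 1: Select minimum 1 at index 1, swap -> [1, 10, 5, 17]
Pass 2: Select minimum 5 at index 2, swap -> [1, 5, 10, 17]


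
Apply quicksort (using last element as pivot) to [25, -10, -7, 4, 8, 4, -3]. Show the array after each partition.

Partition 1: pivot=-3 at index 2 -> [-10, -7, -3, 4, 8, 4, 25]
Partition 2: pivot=-7 at index 1 -> [-10, -7, -3, 4, 8, 4, 25]
Partition 3: pivot=25 at index 6 -> [-10, -7, -3, 4, 8, 4, 25]
Partition 4: pivot=4 at index 4 -> [-10, -7, -3, 4, 4, 8, 25]


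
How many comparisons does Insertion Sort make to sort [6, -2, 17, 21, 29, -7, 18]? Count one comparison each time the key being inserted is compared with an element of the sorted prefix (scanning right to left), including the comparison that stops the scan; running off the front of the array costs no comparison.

Insert -2: 6 > -2 (shift), reached front = 1 comparison(s) -> [-2, 6, 17, 21, 29, -7, 18]
Insert 17: 6 <= 17 (stop) = 1 comparison(s) -> [-2, 6, 17, 21, 29, -7, 18]
Insert 21: 17 <= 21 (stop) = 1 comparison(s) -> [-2, 6, 17, 21, 29, -7, 18]
Insert 29: 21 <= 29 (stop) = 1 comparison(s) -> [-2, 6, 17, 21, 29, -7, 18]
Insert -7: 29 > -7 (shift), 21 > -7 (shift), 17 > -7 (shift), 6 > -7 (shift), -2 > -7 (shift), reached front = 5 comparison(s) -> [-7, -2, 6, 17, 21, 29, 18]
Insert 18: 29 > 18 (shift), 21 > 18 (shift), 17 <= 18 (stop) = 3 comparison(s) -> [-7, -2, 6, 17, 18, 21, 29]
Total comparisons: 1 + 1 + 1 + 1 + 5 + 3 = 12


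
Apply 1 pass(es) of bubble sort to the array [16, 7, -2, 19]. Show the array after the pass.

After pass 1: [7, -2, 16, 19] (2 swaps)
Total swaps: 2


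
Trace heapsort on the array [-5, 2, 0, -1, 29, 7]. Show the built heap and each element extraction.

Build heap: [29, 2, 7, -1, -5, 0]
Extract 29: [7, 2, 0, -1, -5, 29]
Extract 7: [2, -1, 0, -5, 7, 29]
Extract 2: [0, -1, -5, 2, 7, 29]
Extract 0: [-1, -5, 0, 2, 7, 29]
Extract -1: [-5, -1, 0, 2, 7, 29]


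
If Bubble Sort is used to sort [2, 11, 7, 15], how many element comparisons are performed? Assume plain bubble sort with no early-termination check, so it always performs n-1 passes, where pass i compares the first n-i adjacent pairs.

Pass 1: compare adjacent pairs (0,1)..(2,3) = 3 comparison(s), 1 swap(s) -> [2, 7, 11, 15]
Pass 2: compare adjacent pairs (0,1)..(1,2) = 2 comparison(s), 0 swap(s) -> [2, 7, 11, 15]
Pass 3: compare adjacent pairs (0,1)..(0,1) = 1 comparison(s), 0 swap(s) -> [2, 7, 11, 15]
Total comparisons: 3 + 2 + 1 = 6


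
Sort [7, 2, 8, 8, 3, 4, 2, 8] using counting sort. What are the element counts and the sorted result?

Count array: [0, 0, 2, 1, 1, 0, 0, 1, 3]
(count[i] = number of elements equal to i)
Cumulative count: [0, 0, 2, 3, 4, 4, 4, 5, 8]
Sorted: [2, 2, 3, 4, 7, 8, 8, 8]


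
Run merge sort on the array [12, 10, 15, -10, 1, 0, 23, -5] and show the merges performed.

Divide and conquer:
  Merge [12] + [10] -> [10, 12]
  Merge [15] + [-10] -> [-10, 15]
  Merge [10, 12] + [-10, 15] -> [-10, 10, 12, 15]
  Merge [1] + [0] -> [0, 1]
  Merge [23] + [-5] -> [-5, 23]
  Merge [0, 1] + [-5, 23] -> [-5, 0, 1, 23]
  Merge [-10, 10, 12, 15] + [-5, 0, 1, 23] -> [-10, -5, 0, 1, 10, 12, 15, 23]


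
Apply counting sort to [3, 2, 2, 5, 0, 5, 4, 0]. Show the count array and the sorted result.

Count array: [2, 0, 2, 1, 1, 2]
(count[i] = number of elements equal to i)
Cumulative count: [2, 2, 4, 5, 6, 8]
Sorted: [0, 0, 2, 2, 3, 4, 5, 5]


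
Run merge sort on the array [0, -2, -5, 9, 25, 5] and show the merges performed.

Divide and conquer:
  Merge [-2] + [-5] -> [-5, -2]
  Merge [0] + [-5, -2] -> [-5, -2, 0]
  Merge [25] + [5] -> [5, 25]
  Merge [9] + [5, 25] -> [5, 9, 25]
  Merge [-5, -2, 0] + [5, 9, 25] -> [-5, -2, 0, 5, 9, 25]


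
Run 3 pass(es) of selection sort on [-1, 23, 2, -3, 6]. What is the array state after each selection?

Pass 1: Select minimum -3 at index 3, swap -> [-3, 23, 2, -1, 6]
Pass 2: Select minimum -1 at index 3, swap -> [-3, -1, 2, 23, 6]
Pass 3: Select minimum 2 at index 2, swap -> [-3, -1, 2, 23, 6]


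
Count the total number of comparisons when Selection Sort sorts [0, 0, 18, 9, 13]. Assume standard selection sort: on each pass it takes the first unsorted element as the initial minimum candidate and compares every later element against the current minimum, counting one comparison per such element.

Pass 1: scan indices 1..4 for the minimum = 4 comparison(s); min is 0, place at index 0 -> [0, 0, 18, 9, 13]
Pass 2: scan indices 2..4 for the minimum = 3 comparison(s); min is 0, place at index 1 -> [0, 0, 18, 9, 13]
Pass 3: scan indices 3..4 for the minimum = 2 comparison(s); min is 9, place at index 2 -> [0, 0, 9, 18, 13]
Pass 4: scan indices 4..4 for the minimum = 1 comparison(s); min is 13, place at index 3 -> [0, 0, 9, 13, 18]
Selection sort always scans the whole unsorted suffix, so the count is (n-1) + (n-2) + ... + 1 = n(n-1)/2 = 5*4/2 = 10 regardless of the input order.
Total comparisons: 4 + 3 + 2 + 1 = 10


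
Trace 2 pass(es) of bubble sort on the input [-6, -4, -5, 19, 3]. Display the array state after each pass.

After pass 1: [-6, -5, -4, 3, 19] (2 swaps)
After pass 2: [-6, -5, -4, 3, 19] (0 swaps)
Total swaps: 2


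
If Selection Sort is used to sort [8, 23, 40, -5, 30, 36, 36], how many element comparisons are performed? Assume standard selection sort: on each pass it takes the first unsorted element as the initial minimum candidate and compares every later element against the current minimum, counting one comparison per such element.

Pass 1: scan indices 1..6 for the minimum = 6 comparison(s); min is -5, place at index 0 -> [-5, 23, 40, 8, 30, 36, 36]
Pass 2: scan indices 2..6 for the minimum = 5 comparison(s); min is 8, place at index 1 -> [-5, 8, 40, 23, 30, 36, 36]
Pass 3: scan indices 3..6 for the minimum = 4 comparison(s); min is 23, place at index 2 -> [-5, 8, 23, 40, 30, 36, 36]
Pass 4: scan indices 4..6 for the minimum = 3 comparison(s); min is 30, place at index 3 -> [-5, 8, 23, 30, 40, 36, 36]
Pass 5: scan indices 5..6 for the minimum = 2 comparison(s); min is 36, place at index 4 -> [-5, 8, 23, 30, 36, 40, 36]
Pass 6: scan indices 6..6 for the minimum = 1 comparison(s); min is 36, place at index 5 -> [-5, 8, 23, 30, 36, 36, 40]
Selection sort always scans the whole unsorted suffix, so the count is (n-1) + (n-2) + ... + 1 = n(n-1)/2 = 7*6/2 = 21 regardless of the input order.
Total comparisons: 6 + 5 + 4 + 3 + 2 + 1 = 21


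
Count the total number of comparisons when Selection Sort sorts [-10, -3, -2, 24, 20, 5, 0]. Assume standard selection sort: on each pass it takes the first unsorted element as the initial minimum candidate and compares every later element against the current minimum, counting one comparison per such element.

Pass 1: scan indices 1..6 for the minimum = 6 comparison(s); min is -10, place at index 0 -> [-10, -3, -2, 24, 20, 5, 0]
Pass 2: scan indices 2..6 for the minimum = 5 comparison(s); min is -3, place at index 1 -> [-10, -3, -2, 24, 20, 5, 0]
Pass 3: scan indices 3..6 for the minimum = 4 comparison(s); min is -2, place at index 2 -> [-10, -3, -2, 24, 20, 5, 0]
Pass 4: scan indices 4..6 for the minimum = 3 comparison(s); min is 0, place at index 3 -> [-10, -3, -2, 0, 20, 5, 24]
Pass 5: scan indices 5..6 for the minimum = 2 comparison(s); min is 5, place at index 4 -> [-10, -3, -2, 0, 5, 20, 24]
Pass 6: scan indices 6..6 for the minimum = 1 comparison(s); min is 20, place at index 5 -> [-10, -3, -2, 0, 5, 20, 24]
Selection sort always scans the whole unsorted suffix, so the count is (n-1) + (n-2) + ... + 1 = n(n-1)/2 = 7*6/2 = 21 regardless of the input order.
Total comparisons: 6 + 5 + 4 + 3 + 2 + 1 = 21


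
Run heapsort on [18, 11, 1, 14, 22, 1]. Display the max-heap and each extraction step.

Build heap: [22, 18, 1, 14, 11, 1]
Extract 22: [18, 14, 1, 1, 11, 22]
Extract 18: [14, 11, 1, 1, 18, 22]
Extract 14: [11, 1, 1, 14, 18, 22]
Extract 11: [1, 1, 11, 14, 18, 22]
Extract 1: [1, 1, 11, 14, 18, 22]


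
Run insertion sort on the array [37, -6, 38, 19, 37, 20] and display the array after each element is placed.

First element 37 is already 'sorted'
Insert -6: shifted 1 elements -> [-6, 37, 38, 19, 37, 20]
Insert 38: shifted 0 elements -> [-6, 37, 38, 19, 37, 20]
Insert 19: shifted 2 elements -> [-6, 19, 37, 38, 37, 20]
Insert 37: shifted 1 elements -> [-6, 19, 37, 37, 38, 20]
Insert 20: shifted 3 elements -> [-6, 19, 20, 37, 37, 38]


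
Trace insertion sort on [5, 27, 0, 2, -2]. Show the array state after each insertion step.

First element 5 is already 'sorted'
Insert 27: shifted 0 elements -> [5, 27, 0, 2, -2]
Insert 0: shifted 2 elements -> [0, 5, 27, 2, -2]
Insert 2: shifted 2 elements -> [0, 2, 5, 27, -2]
Insert -2: shifted 4 elements -> [-2, 0, 2, 5, 27]


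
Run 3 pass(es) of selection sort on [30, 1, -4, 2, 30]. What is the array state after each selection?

Pass 1: Select minimum -4 at index 2, swap -> [-4, 1, 30, 2, 30]
Pass 2: Select minimum 1 at index 1, swap -> [-4, 1, 30, 2, 30]
Pass 3: Select minimum 2 at index 3, swap -> [-4, 1, 2, 30, 30]


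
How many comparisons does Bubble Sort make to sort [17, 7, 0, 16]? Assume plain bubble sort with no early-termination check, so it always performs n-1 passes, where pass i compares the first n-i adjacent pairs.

Pass 1: compare adjacent pairs (0,1)..(2,3) = 3 comparison(s), 3 swap(s) -> [7, 0, 16, 17]
Pass 2: compare adjacent pairs (0,1)..(1,2) = 2 comparison(s), 1 swap(s) -> [0, 7, 16, 17]
Pass 3: compare adjacent pairs (0,1)..(0,1) = 1 comparison(s), 0 swap(s) -> [0, 7, 16, 17]
Total comparisons: 3 + 2 + 1 = 6


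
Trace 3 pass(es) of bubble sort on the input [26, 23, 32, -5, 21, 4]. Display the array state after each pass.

After pass 1: [23, 26, -5, 21, 4, 32] (4 swaps)
After pass 2: [23, -5, 21, 4, 26, 32] (3 swaps)
After pass 3: [-5, 21, 4, 23, 26, 32] (3 swaps)
Total swaps: 10


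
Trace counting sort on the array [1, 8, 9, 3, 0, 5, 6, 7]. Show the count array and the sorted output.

Count array: [1, 1, 0, 1, 0, 1, 1, 1, 1, 1]
(count[i] = number of elements equal to i)
Cumulative count: [1, 2, 2, 3, 3, 4, 5, 6, 7, 8]
Sorted: [0, 1, 3, 5, 6, 7, 8, 9]


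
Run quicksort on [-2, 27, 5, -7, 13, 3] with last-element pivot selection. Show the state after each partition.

Partition 1: pivot=3 at index 2 -> [-2, -7, 3, 27, 13, 5]
Partition 2: pivot=-7 at index 0 -> [-7, -2, 3, 27, 13, 5]
Partition 3: pivot=5 at index 3 -> [-7, -2, 3, 5, 13, 27]
Partition 4: pivot=27 at index 5 -> [-7, -2, 3, 5, 13, 27]


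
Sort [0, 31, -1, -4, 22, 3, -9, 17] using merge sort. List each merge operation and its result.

Divide and conquer:
  Merge [0] + [31] -> [0, 31]
  Merge [-1] + [-4] -> [-4, -1]
  Merge [0, 31] + [-4, -1] -> [-4, -1, 0, 31]
  Merge [22] + [3] -> [3, 22]
  Merge [-9] + [17] -> [-9, 17]
  Merge [3, 22] + [-9, 17] -> [-9, 3, 17, 22]
  Merge [-4, -1, 0, 31] + [-9, 3, 17, 22] -> [-9, -4, -1, 0, 3, 17, 22, 31]


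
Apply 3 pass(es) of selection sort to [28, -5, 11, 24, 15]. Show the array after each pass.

Pass 1: Select minimum -5 at index 1, swap -> [-5, 28, 11, 24, 15]
Pass 2: Select minimum 11 at index 2, swap -> [-5, 11, 28, 24, 15]
Pass 3: Select minimum 15 at index 4, swap -> [-5, 11, 15, 24, 28]


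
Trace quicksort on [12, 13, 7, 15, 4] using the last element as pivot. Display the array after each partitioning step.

Partition 1: pivot=4 at index 0 -> [4, 13, 7, 15, 12]
Partition 2: pivot=12 at index 2 -> [4, 7, 12, 15, 13]
Partition 3: pivot=13 at index 3 -> [4, 7, 12, 13, 15]


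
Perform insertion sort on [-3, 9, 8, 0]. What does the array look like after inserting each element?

First element -3 is already 'sorted'
Insert 9: shifted 0 elements -> [-3, 9, 8, 0]
Insert 8: shifted 1 elements -> [-3, 8, 9, 0]
Insert 0: shifted 2 elements -> [-3, 0, 8, 9]


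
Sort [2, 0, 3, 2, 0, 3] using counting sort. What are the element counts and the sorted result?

Count array: [2, 0, 2, 2]
(count[i] = number of elements equal to i)
Cumulative count: [2, 2, 4, 6]
Sorted: [0, 0, 2, 2, 3, 3]


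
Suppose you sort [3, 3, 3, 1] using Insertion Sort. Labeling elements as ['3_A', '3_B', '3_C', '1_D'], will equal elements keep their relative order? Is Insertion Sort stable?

Trace Insertion Sort on the labeled array (the key is the number; the letter only tracks identity):
  Insert 3_B at index 1: [3_A, 3_B, 3_C, 1_D]
  Insert 3_C at index 2: [3_A, 3_B, 3_C, 1_D]
  Insert 1_D at index 0: [1_D, 3_A, 3_B, 3_C]
Final order: [1_D, 3_A, 3_B, 3_C]
Equal keys:
  value 3: originally 3_A, 3_B, 3_C; after sorting 3_A, 3_B, 3_C -> order preserved
All equal keys kept their original relative order. Insertion Sort is stable: elements are shifted only while they are strictly greater than the key, so a key is inserted after any equal elements already placed.
Answer: Stable


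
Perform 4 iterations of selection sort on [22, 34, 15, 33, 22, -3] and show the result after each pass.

Pass 1: Select minimum -3 at index 5, swap -> [-3, 34, 15, 33, 22, 22]
Pass 2: Select minimum 15 at index 2, swap -> [-3, 15, 34, 33, 22, 22]
Pass 3: Select minimum 22 at index 4, swap -> [-3, 15, 22, 33, 34, 22]
Pass 4: Select minimum 22 at index 5, swap -> [-3, 15, 22, 22, 34, 33]


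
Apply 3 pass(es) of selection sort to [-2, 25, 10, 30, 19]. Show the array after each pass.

Pass 1: Select minimum -2 at index 0, swap -> [-2, 25, 10, 30, 19]
Pass 2: Select minimum 10 at index 2, swap -> [-2, 10, 25, 30, 19]
Pass 3: Select minimum 19 at index 4, swap -> [-2, 10, 19, 30, 25]
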